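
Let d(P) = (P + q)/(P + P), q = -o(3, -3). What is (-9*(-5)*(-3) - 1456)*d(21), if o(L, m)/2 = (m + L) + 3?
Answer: -7955/14 ≈ -568.21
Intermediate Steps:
o(L, m) = 6 + 2*L + 2*m (o(L, m) = 2*((m + L) + 3) = 2*((L + m) + 3) = 2*(3 + L + m) = 6 + 2*L + 2*m)
q = -6 (q = -(6 + 2*3 + 2*(-3)) = -(6 + 6 - 6) = -1*6 = -6)
d(P) = (-6 + P)/(2*P) (d(P) = (P - 6)/(P + P) = (-6 + P)/((2*P)) = (-6 + P)*(1/(2*P)) = (-6 + P)/(2*P))
(-9*(-5)*(-3) - 1456)*d(21) = (-9*(-5)*(-3) - 1456)*((½)*(-6 + 21)/21) = (45*(-3) - 1456)*((½)*(1/21)*15) = (-135 - 1456)*(5/14) = -1591*5/14 = -7955/14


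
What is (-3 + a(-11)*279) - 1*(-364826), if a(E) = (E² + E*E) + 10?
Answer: 435131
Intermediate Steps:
a(E) = 10 + 2*E² (a(E) = (E² + E²) + 10 = 2*E² + 10 = 10 + 2*E²)
(-3 + a(-11)*279) - 1*(-364826) = (-3 + (10 + 2*(-11)²)*279) - 1*(-364826) = (-3 + (10 + 2*121)*279) + 364826 = (-3 + (10 + 242)*279) + 364826 = (-3 + 252*279) + 364826 = (-3 + 70308) + 364826 = 70305 + 364826 = 435131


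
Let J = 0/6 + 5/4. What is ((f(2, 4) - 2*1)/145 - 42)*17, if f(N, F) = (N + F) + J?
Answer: -413763/580 ≈ -713.38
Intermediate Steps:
J = 5/4 (J = 0*(⅙) + 5*(¼) = 0 + 5/4 = 5/4 ≈ 1.2500)
f(N, F) = 5/4 + F + N (f(N, F) = (N + F) + 5/4 = (F + N) + 5/4 = 5/4 + F + N)
((f(2, 4) - 2*1)/145 - 42)*17 = (((5/4 + 4 + 2) - 2*1)/145 - 42)*17 = ((29/4 - 2)*(1/145) - 42)*17 = ((21/4)*(1/145) - 42)*17 = (21/580 - 42)*17 = -24339/580*17 = -413763/580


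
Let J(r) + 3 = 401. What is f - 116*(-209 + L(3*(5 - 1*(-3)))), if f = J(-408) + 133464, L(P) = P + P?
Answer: 152538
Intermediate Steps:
J(r) = 398 (J(r) = -3 + 401 = 398)
L(P) = 2*P
f = 133862 (f = 398 + 133464 = 133862)
f - 116*(-209 + L(3*(5 - 1*(-3)))) = 133862 - 116*(-209 + 2*(3*(5 - 1*(-3)))) = 133862 - 116*(-209 + 2*(3*(5 + 3))) = 133862 - 116*(-209 + 2*(3*8)) = 133862 - 116*(-209 + 2*24) = 133862 - 116*(-209 + 48) = 133862 - 116*(-161) = 133862 + 18676 = 152538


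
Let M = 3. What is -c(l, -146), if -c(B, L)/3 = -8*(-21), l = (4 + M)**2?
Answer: 504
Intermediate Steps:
l = 49 (l = (4 + 3)**2 = 7**2 = 49)
c(B, L) = -504 (c(B, L) = -(-24)*(-21) = -3*168 = -504)
-c(l, -146) = -1*(-504) = 504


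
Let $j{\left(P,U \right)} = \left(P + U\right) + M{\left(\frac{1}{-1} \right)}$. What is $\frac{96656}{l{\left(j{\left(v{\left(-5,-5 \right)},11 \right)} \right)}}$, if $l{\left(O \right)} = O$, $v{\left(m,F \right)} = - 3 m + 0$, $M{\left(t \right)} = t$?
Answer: $\frac{96656}{25} \approx 3866.2$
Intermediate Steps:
$v{\left(m,F \right)} = - 3 m$
$j{\left(P,U \right)} = -1 + P + U$ ($j{\left(P,U \right)} = \left(P + U\right) + \frac{1}{-1} = \left(P + U\right) - 1 = -1 + P + U$)
$\frac{96656}{l{\left(j{\left(v{\left(-5,-5 \right)},11 \right)} \right)}} = \frac{96656}{-1 - -15 + 11} = \frac{96656}{-1 + 15 + 11} = \frac{96656}{25}$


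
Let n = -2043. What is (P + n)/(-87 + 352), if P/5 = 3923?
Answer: 17572/265 ≈ 66.309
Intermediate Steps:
P = 19615 (P = 5*3923 = 19615)
(P + n)/(-87 + 352) = (19615 - 2043)/(-87 + 352) = 17572/265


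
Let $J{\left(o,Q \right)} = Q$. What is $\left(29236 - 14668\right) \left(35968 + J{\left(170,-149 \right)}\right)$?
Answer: $521811192$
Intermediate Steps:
$\left(29236 - 14668\right) \left(35968 + J{\left(170,-149 \right)}\right) = \left(29236 - 14668\right) \left(35968 - 149\right) = 14568 \cdot 35819 = 521811192$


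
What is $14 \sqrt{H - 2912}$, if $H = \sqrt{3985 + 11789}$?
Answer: $14 \sqrt{-2912 + \sqrt{15774}} \approx 739.01 i$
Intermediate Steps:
$H = \sqrt{15774} \approx 125.59$
$14 \sqrt{H - 2912} = 14 \sqrt{\sqrt{15774} - 2912} = 14 \sqrt{-2912 + \sqrt{15774}}$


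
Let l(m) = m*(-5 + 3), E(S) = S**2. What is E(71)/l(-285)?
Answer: 5041/570 ≈ 8.8439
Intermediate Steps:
l(m) = -2*m (l(m) = m*(-2) = -2*m)
E(71)/l(-285) = 71**2/((-2*(-285))) = 5041/570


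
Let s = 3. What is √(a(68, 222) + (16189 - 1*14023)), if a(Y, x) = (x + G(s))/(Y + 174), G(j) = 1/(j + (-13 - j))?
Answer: √177245146/286 ≈ 46.550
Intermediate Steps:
G(j) = -1/13 (G(j) = 1/(-13) = -1/13)
a(Y, x) = (-1/13 + x)/(174 + Y) (a(Y, x) = (x - 1/13)/(Y + 174) = (-1/13 + x)/(174 + Y))
√(a(68, 222) + (16189 - 1*14023)) = √((-1/13 + 222)/(174 + 68) + (16189 - 1*14023)) = √((2885/13)/242 + (16189 - 14023)) = √((1/242)*(2885/13) + 2166) = √(2885/3146 + 2166) = √(6817121/3146) = √177245146/286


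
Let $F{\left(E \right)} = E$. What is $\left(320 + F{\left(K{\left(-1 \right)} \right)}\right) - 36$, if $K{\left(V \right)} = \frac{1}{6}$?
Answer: $\frac{1705}{6} \approx 284.17$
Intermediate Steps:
$K{\left(V \right)} = \frac{1}{6}$
$\left(320 + F{\left(K{\left(-1 \right)} \right)}\right) - 36 = \left(320 + \frac{1}{6}\right) - 36 = \frac{1921}{6} - 36 = \frac{1705}{6}$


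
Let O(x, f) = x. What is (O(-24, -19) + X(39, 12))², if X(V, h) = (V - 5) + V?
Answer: 2401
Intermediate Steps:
X(V, h) = -5 + 2*V (X(V, h) = (-5 + V) + V = -5 + 2*V)
(O(-24, -19) + X(39, 12))² = (-24 + (-5 + 2*39))² = (-24 + (-5 + 78))² = (-24 + 73)² = 49² = 2401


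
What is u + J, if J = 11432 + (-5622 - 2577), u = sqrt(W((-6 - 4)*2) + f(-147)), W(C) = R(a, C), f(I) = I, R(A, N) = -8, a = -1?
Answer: 3233 + I*sqrt(155) ≈ 3233.0 + 12.45*I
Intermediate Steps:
W(C) = -8
u = I*sqrt(155) (u = sqrt(-8 - 147) = sqrt(-155) = I*sqrt(155) ≈ 12.45*I)
J = 3233 (J = 11432 - 8199 = 3233)
u + J = I*sqrt(155) + 3233 = 3233 + I*sqrt(155)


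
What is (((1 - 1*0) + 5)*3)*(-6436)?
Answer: -115848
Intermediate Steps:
(((1 - 1*0) + 5)*3)*(-6436) = (((1 + 0) + 5)*3)*(-6436) = ((1 + 5)*3)*(-6436) = (6*3)*(-6436) = 18*(-6436) = -115848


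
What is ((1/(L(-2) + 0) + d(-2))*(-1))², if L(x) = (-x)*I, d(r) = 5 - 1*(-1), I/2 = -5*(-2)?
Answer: 58081/1600 ≈ 36.301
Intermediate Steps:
I = 20 (I = 2*(-5*(-2)) = 2*10 = 20)
d(r) = 6 (d(r) = 5 + 1 = 6)
L(x) = -20*x (L(x) = -x*20 = -20*x)
((1/(L(-2) + 0) + d(-2))*(-1))² = ((1/(-20*(-2) + 0) + 6)*(-1))² = ((1/(40 + 0) + 6)*(-1))² = ((1/40 + 6)*(-1))² = ((241/40)*(-1))² = (-241/40)² = 58081/1600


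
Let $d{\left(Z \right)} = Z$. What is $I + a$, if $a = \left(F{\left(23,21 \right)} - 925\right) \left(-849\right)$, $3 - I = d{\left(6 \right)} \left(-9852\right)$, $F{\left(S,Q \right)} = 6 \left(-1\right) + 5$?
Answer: $845289$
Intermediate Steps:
$F{\left(S,Q \right)} = -1$ ($F{\left(S,Q \right)} = -6 + 5 = -1$)
$I = 59115$ ($I = 3 - 6 \left(-9852\right) = 3 - -59112 = 3 + 59112 = 59115$)
$a = 786174$ ($a = \left(-1 - 925\right) \left(-849\right) = \left(-926\right) \left(-849\right) = 786174$)
$I + a = 59115 + 786174 = 845289$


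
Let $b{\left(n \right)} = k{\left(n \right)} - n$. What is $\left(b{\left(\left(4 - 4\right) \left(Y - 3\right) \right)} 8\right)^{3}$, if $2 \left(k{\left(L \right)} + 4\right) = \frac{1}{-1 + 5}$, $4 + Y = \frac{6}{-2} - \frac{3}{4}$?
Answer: $-29791$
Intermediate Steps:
$Y = - \frac{31}{4}$ ($Y = -4 + \left(\frac{6}{-2} - \frac{3}{4}\right) = -4 + \left(6 \left(- \frac{1}{2}\right) - \frac{3}{4}\right) = -4 - \frac{15}{4} = - \frac{31}{4} \approx -7.75$)
$k{\left(L \right)} = - \frac{31}{8}$ ($k{\left(L \right)} = -4 + \frac{1}{2 \left(-1 + 5\right)} = -4 + \frac{1}{2 \cdot 4} = -4 + \frac{1}{2} \cdot \frac{1}{4} = -4 + \frac{1}{8} = - \frac{31}{8}$)
$b{\left(n \right)} = - \frac{31}{8} - n$
$\left(b{\left(\left(4 - 4\right) \left(Y - 3\right) \right)} 8\right)^{3} = \left(\left(- \frac{31}{8} - \left(4 - 4\right) \left(- \frac{31}{4} - 3\right)\right) 8\right)^{3} = \left(\left(- \frac{31}{8} - 0 \left(- \frac{43}{4}\right)\right) 8\right)^{3} = \left(\left(- \frac{31}{8} - 0\right) 8\right)^{3} = \left(\left(- \frac{31}{8} + 0\right) 8\right)^{3} = \left(\left(- \frac{31}{8}\right) 8\right)^{3} = \left(-31\right)^{3} = -29791$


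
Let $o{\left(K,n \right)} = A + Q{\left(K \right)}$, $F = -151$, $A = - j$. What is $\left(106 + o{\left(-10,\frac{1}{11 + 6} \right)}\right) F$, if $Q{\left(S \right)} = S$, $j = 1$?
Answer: $-14345$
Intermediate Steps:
$A = -1$ ($A = \left(-1\right) 1 = -1$)
$o{\left(K,n \right)} = -1 + K$
$\left(106 + o{\left(-10,\frac{1}{11 + 6} \right)}\right) F = \left(106 - 11\right) \left(-151\right) = 95 \left(-151\right) = -14345$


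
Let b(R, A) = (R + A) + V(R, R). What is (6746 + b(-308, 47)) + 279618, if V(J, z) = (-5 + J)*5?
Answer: 284538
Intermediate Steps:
V(J, z) = -25 + 5*J
b(R, A) = -25 + A + 6*R (b(R, A) = (R + A) + (-25 + 5*R) = (A + R) + (-25 + 5*R) = -25 + A + 6*R)
(6746 + b(-308, 47)) + 279618 = (6746 + (-25 + 47 + 6*(-308))) + 279618 = (6746 + (-25 + 47 - 1848)) + 279618 = (6746 - 1826) + 279618 = 4920 + 279618 = 284538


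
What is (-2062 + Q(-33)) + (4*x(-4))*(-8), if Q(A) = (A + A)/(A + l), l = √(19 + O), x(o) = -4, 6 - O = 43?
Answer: -237640/123 + 22*I*√2/123 ≈ -1932.0 + 0.25295*I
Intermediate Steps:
O = -37 (O = 6 - 1*43 = 6 - 43 = -37)
l = 3*I*√2 (l = √(19 - 37) = √(-18) = 3*I*√2 ≈ 4.2426*I)
Q(A) = 2*A/(A + 3*I*√2) (Q(A) = (A + A)/(A + 3*I*√2) = (2*A)/(A + 3*I*√2) = 2*A/(A + 3*I*√2))
(-2062 + Q(-33)) + (4*x(-4))*(-8) = (-2062 + 2*(-33)/(-33 + 3*I*√2)) + (4*(-4))*(-8) = (-2062 - 66/(-33 + 3*I*√2)) - 16*(-8) = (-2062 - 66/(-33 + 3*I*√2)) + 128 = -1934 - 66/(-33 + 3*I*√2)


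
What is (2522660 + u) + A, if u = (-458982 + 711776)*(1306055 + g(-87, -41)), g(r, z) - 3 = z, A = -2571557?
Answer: 330153212601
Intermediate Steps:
g(r, z) = 3 + z
u = 330153261498 (u = (-458982 + 711776)*(1306055 + (3 - 41)) = 252794*(1306055 - 38) = 252794*1306017 = 330153261498)
(2522660 + u) + A = (2522660 + 330153261498) - 2571557 = 330155784158 - 2571557 = 330153212601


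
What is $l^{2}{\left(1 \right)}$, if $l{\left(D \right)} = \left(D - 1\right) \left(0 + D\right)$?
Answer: $0$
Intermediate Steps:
$l{\left(D \right)} = D \left(-1 + D\right)$ ($l{\left(D \right)} = \left(-1 + D\right) D = D \left(-1 + D\right)$)
$l^{2}{\left(1 \right)} = \left(1 \left(-1 + 1\right)\right)^{2} = \left(1 \cdot 0\right)^{2} = 0^{2} = 0$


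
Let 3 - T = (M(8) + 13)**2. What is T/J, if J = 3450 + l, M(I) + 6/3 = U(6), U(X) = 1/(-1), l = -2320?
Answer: -97/1130 ≈ -0.085841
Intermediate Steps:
U(X) = -1
M(I) = -3 (M(I) = -2 - 1 = -3)
T = -97 (T = 3 - (-3 + 13)**2 = 3 - 1*10**2 = 3 - 1*100 = 3 - 100 = -97)
J = 1130 (J = 3450 - 2320 = 1130)
T/J = -97/1130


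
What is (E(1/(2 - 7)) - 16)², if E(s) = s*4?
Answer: 7056/25 ≈ 282.24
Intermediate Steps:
E(s) = 4*s
(E(1/(2 - 7)) - 16)² = (4/(2 - 7) - 16)² = (4/(-5) - 16)² = (4*(-⅕) - 16)² = (-⅘ - 16)² = (-84/5)² = 7056/25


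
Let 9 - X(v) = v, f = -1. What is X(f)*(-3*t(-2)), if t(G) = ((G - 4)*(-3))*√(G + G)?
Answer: -1080*I ≈ -1080.0*I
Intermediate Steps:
X(v) = 9 - v
t(G) = √2*√G*(12 - 3*G) (t(G) = ((-4 + G)*(-3))*√(2*G) = (12 - 3*G)*(√2*√G) = √2*√G*(12 - 3*G))
X(f)*(-3*t(-2)) = (9 - 1*(-1))*(-9*√2*√(-2)*(4 - 1*(-2))) = (9 + 1)*(-9*√2*I*√2*(4 + 2)) = 10*(-9*√2*I*√2*6) = 10*(-108*I) = -1080*I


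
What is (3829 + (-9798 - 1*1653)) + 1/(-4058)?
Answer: -30930077/4058 ≈ -7622.0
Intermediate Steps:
(3829 + (-9798 - 1*1653)) + 1/(-4058) = (3829 + (-9798 - 1653)) - 1/4058 = (3829 - 11451) - 1/4058 = -7622 - 1/4058 = -30930077/4058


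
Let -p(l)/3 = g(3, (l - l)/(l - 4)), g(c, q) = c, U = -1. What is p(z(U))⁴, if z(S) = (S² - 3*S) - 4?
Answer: 6561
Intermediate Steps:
z(S) = -4 + S² - 3*S
p(l) = -9 (p(l) = -3*3 = -9)
p(z(U))⁴ = (-9)⁴ = 6561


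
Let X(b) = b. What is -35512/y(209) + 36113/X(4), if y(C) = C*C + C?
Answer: 792428761/87780 ≈ 9027.4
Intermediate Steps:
y(C) = C + C**2 (y(C) = C**2 + C = C + C**2)
-35512/y(209) + 36113/X(4) = -35512*1/(209*(1 + 209)) + 36113/4 = -35512/(209*210) + 36113*(1/4) = -35512/43890 + 36113/4 = -35512*1/43890 + 36113/4 = -17756/21945 + 36113/4 = 792428761/87780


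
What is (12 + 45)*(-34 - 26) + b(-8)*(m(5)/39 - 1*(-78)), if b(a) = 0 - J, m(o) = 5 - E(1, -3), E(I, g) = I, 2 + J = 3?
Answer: -136426/39 ≈ -3498.1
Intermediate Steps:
J = 1 (J = -2 + 3 = 1)
m(o) = 4 (m(o) = 5 - 1*1 = 5 - 1 = 4)
b(a) = -1 (b(a) = 0 - 1*1 = 0 - 1 = -1)
(12 + 45)*(-34 - 26) + b(-8)*(m(5)/39 - 1*(-78)) = (12 + 45)*(-34 - 26) - (4/39 - 1*(-78)) = 57*(-60) - (4*(1/39) + 78) = -3420 - (4/39 + 78) = -3420 - 1*3046/39 = -3420 - 3046/39 = -136426/39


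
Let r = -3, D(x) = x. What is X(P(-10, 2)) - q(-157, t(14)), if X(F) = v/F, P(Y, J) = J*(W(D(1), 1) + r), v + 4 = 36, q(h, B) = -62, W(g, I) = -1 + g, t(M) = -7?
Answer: 170/3 ≈ 56.667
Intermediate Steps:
v = 32 (v = -4 + 36 = 32)
P(Y, J) = -3*J (P(Y, J) = J*((-1 + 1) - 3) = J*(0 - 3) = J*(-3) = -3*J)
X(F) = 32/F
X(P(-10, 2)) - q(-157, t(14)) = 32/((-3*2)) - 1*(-62) = 32/(-6) + 62 = 32*(-⅙) + 62 = -16/3 + 62 = 170/3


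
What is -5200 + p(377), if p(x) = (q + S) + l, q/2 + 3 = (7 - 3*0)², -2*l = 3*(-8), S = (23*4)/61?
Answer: -310764/61 ≈ -5094.5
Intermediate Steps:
S = 92/61 (S = 92*(1/61) = 92/61 ≈ 1.5082)
l = 12 (l = -3*(-8)/2 = -½*(-24) = 12)
q = 92 (q = -6 + 2*(7 - 3*0)² = -6 + 2*(7 + 0)² = -6 + 2*7² = -6 + 2*49 = -6 + 98 = 92)
p(x) = 6436/61 (p(x) = (92 + 92/61) + 12 = 5704/61 + 12 = 6436/61)
-5200 + p(377) = -5200 + 6436/61 = -310764/61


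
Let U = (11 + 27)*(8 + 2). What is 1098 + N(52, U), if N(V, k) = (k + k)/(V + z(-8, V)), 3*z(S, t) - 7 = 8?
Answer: 3334/3 ≈ 1111.3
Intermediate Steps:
U = 380 (U = 38*10 = 380)
z(S, t) = 5 (z(S, t) = 7/3 + (⅓)*8 = 7/3 + 8/3 = 5)
N(V, k) = 2*k/(5 + V) (N(V, k) = (k + k)/(V + 5) = (2*k)/(5 + V) = 2*k/(5 + V))
1098 + N(52, U) = 1098 + 2*380/(5 + 52) = 1098 + 2*380/57 = 1098 + 2*380*(1/57) = 1098 + 40/3 = 3334/3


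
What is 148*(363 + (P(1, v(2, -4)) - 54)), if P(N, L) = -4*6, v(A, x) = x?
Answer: 42180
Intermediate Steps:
P(N, L) = -24
148*(363 + (P(1, v(2, -4)) - 54)) = 148*(363 + (-24 - 54)) = 148*(363 - 78) = 148*285 = 42180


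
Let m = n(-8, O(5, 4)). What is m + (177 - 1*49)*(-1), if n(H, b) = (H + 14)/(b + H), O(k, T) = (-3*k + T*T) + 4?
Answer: -130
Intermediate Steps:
O(k, T) = 4 + T² - 3*k (O(k, T) = (-3*k + T²) + 4 = (T² - 3*k) + 4 = 4 + T² - 3*k)
n(H, b) = (14 + H)/(H + b)
m = -2 (m = (14 - 8)/(-8 + (4 + 4² - 3*5)) = 6/(-8 + (4 + 16 - 15)) = 6/(-8 + 5) = 6/(-3) = -⅓*6 = -2)
m + (177 - 1*49)*(-1) = -2 + (177 - 1*49)*(-1) = -2 + (177 - 49)*(-1) = -2 + 128*(-1) = -2 - 128 = -130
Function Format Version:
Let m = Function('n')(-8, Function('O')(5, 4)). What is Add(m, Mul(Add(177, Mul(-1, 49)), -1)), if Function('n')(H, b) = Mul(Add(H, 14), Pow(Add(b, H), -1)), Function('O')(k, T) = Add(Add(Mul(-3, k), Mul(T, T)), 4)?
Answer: -130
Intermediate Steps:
Function('O')(k, T) = Add(4, Pow(T, 2), Mul(-3, k)) (Function('O')(k, T) = Add(Add(Mul(-3, k), Pow(T, 2)), 4) = Add(Add(Pow(T, 2), Mul(-3, k)), 4) = Add(4, Pow(T, 2), Mul(-3, k)))
Function('n')(H, b) = Mul(Pow(Add(H, b), -1), Add(14, H)) (Function('n')(H, b) = Mul(Add(14, H), Pow(Add(H, b), -1)) = Mul(Pow(Add(H, b), -1), Add(14, H)))
m = -2 (m = Mul(Pow(Add(-8, Add(4, Pow(4, 2), Mul(-3, 5))), -1), Add(14, -8)) = Mul(Pow(Add(-8, Add(4, 16, -15)), -1), 6) = Mul(Pow(Add(-8, 5), -1), 6) = Mul(Pow(-3, -1), 6) = Mul(Rational(-1, 3), 6) = -2)
Add(m, Mul(Add(177, Mul(-1, 49)), -1)) = Add(-2, Mul(Add(177, Mul(-1, 49)), -1)) = Add(-2, Mul(Add(177, -49), -1)) = Add(-2, Mul(128, -1)) = Add(-2, -128) = -130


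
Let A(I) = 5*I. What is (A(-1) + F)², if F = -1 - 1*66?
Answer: 5184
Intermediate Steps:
F = -67 (F = -1 - 66 = -67)
(A(-1) + F)² = (5*(-1) - 67)² = (-5 - 67)² = (-72)² = 5184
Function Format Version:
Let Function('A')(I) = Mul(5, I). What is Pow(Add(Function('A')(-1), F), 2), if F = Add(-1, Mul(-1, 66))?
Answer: 5184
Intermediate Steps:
F = -67 (F = Add(-1, -66) = -67)
Pow(Add(Function('A')(-1), F), 2) = Pow(Add(Mul(5, -1), -67), 2) = Pow(Add(-5, -67), 2) = Pow(-72, 2) = 5184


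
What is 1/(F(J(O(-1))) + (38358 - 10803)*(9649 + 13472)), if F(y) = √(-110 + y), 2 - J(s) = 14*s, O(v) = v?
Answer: 637099155/405895333301714119 - I*√94/405895333301714119 ≈ 1.5696e-9 - 2.3886e-17*I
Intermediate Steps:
J(s) = 2 - 14*s
1/(F(J(O(-1))) + (38358 - 10803)*(9649 + 13472)) = 1/(√(-110 + (2 - 14*(-1))) + (38358 - 10803)*(9649 + 13472)) = 1/(√(-110 + (2 + 14)) + 27555*23121) = 1/(√(-110 + 16) + 637099155) = 1/(√(-94) + 637099155) = 1/(I*√94 + 637099155) = 1/(637099155 + I*√94)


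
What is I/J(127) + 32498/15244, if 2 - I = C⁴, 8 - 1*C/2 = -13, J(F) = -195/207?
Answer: 1636496941277/495430 ≈ 3.3032e+6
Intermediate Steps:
J(F) = -65/69 (J(F) = -195*1/207 = -65/69)
C = 42 (C = 16 - 2*(-13) = 16 + 26 = 42)
I = -3111694 (I = 2 - 1*42⁴ = 2 - 1*3111696 = 2 - 3111696 = -3111694)
I/J(127) + 32498/15244 = -3111694/(-65/69) + 32498/15244 = -3111694*(-69/65) + 32498*(1/15244) = 214706886/65 + 16249/7622 = 1636496941277/495430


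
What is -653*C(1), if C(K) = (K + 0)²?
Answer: -653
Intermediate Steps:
C(K) = K²
-653*C(1) = -653*1² = -653*1 = -653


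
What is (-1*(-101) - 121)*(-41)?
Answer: 820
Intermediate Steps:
(-1*(-101) - 121)*(-41) = (101 - 121)*(-41) = -20*(-41) = 820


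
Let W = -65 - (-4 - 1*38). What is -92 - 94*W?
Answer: 2070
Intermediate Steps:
W = -23 (W = -65 - (-4 - 38) = -65 - 1*(-42) = -65 + 42 = -23)
-92 - 94*W = -92 - 94*(-23) = -92 + 2162 = 2070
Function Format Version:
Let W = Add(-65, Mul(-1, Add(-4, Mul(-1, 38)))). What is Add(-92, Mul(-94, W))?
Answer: 2070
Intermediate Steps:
W = -23 (W = Add(-65, Mul(-1, Add(-4, -38))) = Add(-65, Mul(-1, -42)) = Add(-65, 42) = -23)
Add(-92, Mul(-94, W)) = Add(-92, Mul(-94, -23)) = Add(-92, 2162) = 2070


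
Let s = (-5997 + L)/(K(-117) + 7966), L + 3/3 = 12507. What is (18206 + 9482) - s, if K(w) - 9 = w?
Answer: 217565795/7858 ≈ 27687.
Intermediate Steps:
K(w) = 9 + w
L = 12506 (L = -1 + 12507 = 12506)
s = 6509/7858 (s = (-5997 + 12506)/((9 - 117) + 7966) = 6509/(-108 + 7966) = 6509/7858 ≈ 0.82833)
(18206 + 9482) - s = (18206 + 9482) - 1*6509/7858 = 27688 - 6509/7858 = 217565795/7858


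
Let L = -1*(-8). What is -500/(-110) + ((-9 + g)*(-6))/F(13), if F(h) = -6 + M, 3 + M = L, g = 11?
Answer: 182/11 ≈ 16.545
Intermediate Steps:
L = 8
M = 5 (M = -3 + 8 = 5)
F(h) = -1 (F(h) = -6 + 5 = -1)
-500/(-110) + ((-9 + g)*(-6))/F(13) = -500/(-110) + ((-9 + 11)*(-6))/(-1) = -500*(-1/110) + (2*(-6))*(-1) = 50/11 - 12*(-1) = 50/11 + 12 = 182/11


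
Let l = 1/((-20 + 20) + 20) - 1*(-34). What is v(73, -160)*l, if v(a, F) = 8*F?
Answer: -43584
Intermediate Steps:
l = 681/20 (l = 1/(0 + 20) + 34 = 1/20 + 34 = 681/20 ≈ 34.050)
v(73, -160)*l = (8*(-160))*(681/20) = -1280*681/20 = -43584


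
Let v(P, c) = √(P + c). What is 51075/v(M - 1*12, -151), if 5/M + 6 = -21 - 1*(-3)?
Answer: -102150*I*√23502/3917 ≈ -3997.9*I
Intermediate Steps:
M = -5/24 (M = 5/(-6 + (-21 - 1*(-3))) = 5/(-6 + (-21 + 3)) = 5/(-6 - 18) = 5/(-24) = 5*(-1/24) = -5/24 ≈ -0.20833)
51075/v(M - 1*12, -151) = 51075/(√((-5/24 - 1*12) - 151)) = 51075/(√((-5/24 - 12) - 151)) = 51075/(√(-293/24 - 151)) = 51075/(√(-3917/24)) = 51075/((I*√23502/12)) = 51075*(-2*I*√23502/3917) = -102150*I*√23502/3917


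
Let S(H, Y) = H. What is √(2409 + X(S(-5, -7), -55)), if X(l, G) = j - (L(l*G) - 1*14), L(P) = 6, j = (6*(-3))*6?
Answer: √2309 ≈ 48.052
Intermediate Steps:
j = -108 (j = -18*6 = -108)
X(l, G) = -100 (X(l, G) = -108 - (6 - 1*14) = -108 - (6 - 14) = -108 - 1*(-8) = -108 + 8 = -100)
√(2409 + X(S(-5, -7), -55)) = √(2409 - 100) = √2309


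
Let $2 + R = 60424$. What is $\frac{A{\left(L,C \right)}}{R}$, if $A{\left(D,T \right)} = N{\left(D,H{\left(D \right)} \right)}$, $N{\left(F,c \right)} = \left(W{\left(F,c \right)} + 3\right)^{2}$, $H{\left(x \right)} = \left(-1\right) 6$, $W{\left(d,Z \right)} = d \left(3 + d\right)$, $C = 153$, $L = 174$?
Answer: $\frac{948701601}{60422} \approx 15701.0$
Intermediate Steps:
$R = 60422$ ($R = -2 + 60424 = 60422$)
$H{\left(x \right)} = -6$
$N{\left(F,c \right)} = \left(3 + F \left(3 + F\right)\right)^{2}$ ($N{\left(F,c \right)} = \left(F \left(3 + F\right) + 3\right)^{2} = \left(3 + F \left(3 + F\right)\right)^{2}$)
$A{\left(D,T \right)} = \left(3 + D \left(3 + D\right)\right)^{2}$
$\frac{A{\left(L,C \right)}}{R} = \frac{\left(3 + 174 \left(3 + 174\right)\right)^{2}}{60422} = \left(3 + 174 \cdot 177\right)^{2} \cdot \frac{1}{60422} = \left(3 + 30798\right)^{2} \cdot \frac{1}{60422} = 30801^{2} \cdot \frac{1}{60422} = 948701601 \cdot \frac{1}{60422} = \frac{948701601}{60422}$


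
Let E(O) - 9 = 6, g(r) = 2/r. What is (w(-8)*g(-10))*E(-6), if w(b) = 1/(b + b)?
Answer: 3/16 ≈ 0.18750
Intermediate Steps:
w(b) = 1/(2*b)
E(O) = 15 (E(O) = 9 + 6 = 15)
(w(-8)*g(-10))*E(-6) = (((½)/(-8))*(2/(-10)))*15 = (((½)*(-⅛))*(2*(-⅒)))*15 = -1/16*(-⅕)*15 = (1/80)*15 = 3/16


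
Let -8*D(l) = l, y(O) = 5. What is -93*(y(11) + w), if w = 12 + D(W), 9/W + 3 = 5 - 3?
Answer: -13485/8 ≈ -1685.6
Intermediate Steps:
W = -9 (W = 9/(-3 + (5 - 3)) = 9/(-3 + 2) = 9/(-1) = 9*(-1) = -9)
D(l) = -l/8
w = 105/8 (w = 12 - ⅛*(-9) = 12 + 9/8 = 105/8 ≈ 13.125)
-93*(y(11) + w) = -93*(5 + 105/8) = -93*145/8 = -13485/8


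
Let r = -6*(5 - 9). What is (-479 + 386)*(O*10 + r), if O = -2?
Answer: -372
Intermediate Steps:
r = 24 (r = -6*(-4) = 24)
(-479 + 386)*(O*10 + r) = (-479 + 386)*(-2*10 + 24) = -93*(-20 + 24) = -93*4 = -372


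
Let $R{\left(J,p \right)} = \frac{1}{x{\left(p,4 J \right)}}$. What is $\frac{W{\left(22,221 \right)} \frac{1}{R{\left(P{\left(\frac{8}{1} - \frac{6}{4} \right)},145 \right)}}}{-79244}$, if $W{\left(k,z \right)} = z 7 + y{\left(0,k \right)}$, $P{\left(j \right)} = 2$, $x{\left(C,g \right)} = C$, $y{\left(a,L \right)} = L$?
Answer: $- \frac{227505}{79244} \approx -2.8709$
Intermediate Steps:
$W{\left(k,z \right)} = k + 7 z$ ($W{\left(k,z \right)} = z 7 + k = 7 z + k = k + 7 z$)
$R{\left(J,p \right)} = \frac{1}{p}$
$\frac{W{\left(22,221 \right)} \frac{1}{R{\left(P{\left(\frac{8}{1} - \frac{6}{4} \right)},145 \right)}}}{-79244} = \frac{\left(22 + 7 \cdot 221\right) \frac{1}{\frac{1}{145}}}{-79244} = \left(22 + 1547\right) \frac{1}{\frac{1}{145}} \left(- \frac{1}{79244}\right) = 1569 \cdot 145 \left(- \frac{1}{79244}\right) = 227505 \left(- \frac{1}{79244}\right) = - \frac{227505}{79244}$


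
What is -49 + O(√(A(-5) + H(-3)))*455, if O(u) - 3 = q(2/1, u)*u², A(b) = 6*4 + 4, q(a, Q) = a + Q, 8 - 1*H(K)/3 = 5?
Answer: 34986 + 16835*√37 ≈ 1.3739e+5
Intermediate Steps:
H(K) = 9 (H(K) = 24 - 3*5 = 24 - 15 = 9)
q(a, Q) = Q + a
A(b) = 28 (A(b) = 24 + 4 = 28)
O(u) = 3 + u²*(2 + u) (O(u) = 3 + (u + 2/1)*u² = 3 + (u + 2*1)*u² = 3 + (u + 2)*u² = 3 + (2 + u)*u² = 3 + u²*(2 + u))
-49 + O(√(A(-5) + H(-3)))*455 = -49 + (3 + (√(28 + 9))²*(2 + √(28 + 9)))*455 = -49 + (3 + (√37)²*(2 + √37))*455 = -49 + (3 + 37*(2 + √37))*455 = -49 + (3 + (74 + 37*√37))*455 = -49 + (77 + 37*√37)*455 = -49 + (35035 + 16835*√37) = 34986 + 16835*√37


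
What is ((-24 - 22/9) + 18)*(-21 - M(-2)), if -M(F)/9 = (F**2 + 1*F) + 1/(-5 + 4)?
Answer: 304/3 ≈ 101.33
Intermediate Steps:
M(F) = 9 - 9*F - 9*F**2 (M(F) = -9*((F**2 + 1*F) + 1/(-5 + 4)) = -9*((F**2 + F) + 1/(-1)) = -9*((F + F**2) - 1) = -9*(-1 + F + F**2) = 9 - 9*F - 9*F**2)
((-24 - 22/9) + 18)*(-21 - M(-2)) = ((-24 - 22/9) + 18)*(-21 - (9 - 9*(-2) - 9*(-2)**2)) = ((-24 - 22*1/9) + 18)*(-21 - (9 + 18 - 9*4)) = ((-24 - 22/9) + 18)*(-21 - (9 + 18 - 36)) = (-238/9 + 18)*(-21 - 1*(-9)) = -76*(-21 + 9)/9 = -76/9*(-12) = 304/3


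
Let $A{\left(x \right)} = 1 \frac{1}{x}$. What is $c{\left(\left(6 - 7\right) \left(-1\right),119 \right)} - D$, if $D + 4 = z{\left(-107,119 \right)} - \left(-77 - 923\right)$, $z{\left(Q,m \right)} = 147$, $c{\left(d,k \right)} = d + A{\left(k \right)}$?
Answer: $- \frac{135897}{119} \approx -1142.0$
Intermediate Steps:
$A{\left(x \right)} = \frac{1}{x}$
$c{\left(d,k \right)} = d + \frac{1}{k}$
$D = 1143$ ($D = -4 + \left(147 - \left(-77 - 923\right)\right) = -4 + \left(147 - -1000\right) = -4 + \left(147 + 1000\right) = -4 + 1147 = 1143$)
$c{\left(\left(6 - 7\right) \left(-1\right),119 \right)} - D = \left(\left(6 - 7\right) \left(-1\right) + \frac{1}{119}\right) - 1143 = \left(\left(-1\right) \left(-1\right) + \frac{1}{119}\right) - 1143 = \left(1 + \frac{1}{119}\right) - 1143 = \frac{120}{119} - 1143 = - \frac{135897}{119}$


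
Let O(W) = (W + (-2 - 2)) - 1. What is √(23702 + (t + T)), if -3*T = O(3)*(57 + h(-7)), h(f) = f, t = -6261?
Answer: √157269/3 ≈ 132.19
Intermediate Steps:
O(W) = -5 + W (O(W) = (W - 4) - 1 = (-4 + W) - 1 = -5 + W)
T = 100/3 (T = -(-5 + 3)*(57 - 7)/3 = -(-2)*50/3 = -⅓*(-100) = 100/3 ≈ 33.333)
√(23702 + (t + T)) = √(23702 + (-6261 + 100/3)) = √(23702 - 18683/3) = √(52423/3) = √157269/3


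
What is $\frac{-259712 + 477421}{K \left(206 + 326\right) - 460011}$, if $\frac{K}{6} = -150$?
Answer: $- \frac{217709}{938811} \approx -0.2319$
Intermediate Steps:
$K = -900$ ($K = 6 \left(-150\right) = -900$)
$\frac{-259712 + 477421}{K \left(206 + 326\right) - 460011} = \frac{-259712 + 477421}{- 900 \left(206 + 326\right) - 460011} = \frac{217709}{\left(-900\right) 532 - 460011} = \frac{217709}{-478800 - 460011} = \frac{217709}{-938811} = 217709 \left(- \frac{1}{938811}\right) = - \frac{217709}{938811}$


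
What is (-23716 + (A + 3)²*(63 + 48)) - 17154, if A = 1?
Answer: -39094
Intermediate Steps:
(-23716 + (A + 3)²*(63 + 48)) - 17154 = (-23716 + (1 + 3)²*(63 + 48)) - 17154 = (-23716 + 4²*111) - 17154 = (-23716 + 16*111) - 17154 = (-23716 + 1776) - 17154 = -21940 - 17154 = -39094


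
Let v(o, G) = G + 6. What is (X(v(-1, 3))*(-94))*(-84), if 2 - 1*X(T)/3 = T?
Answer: -165816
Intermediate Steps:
v(o, G) = 6 + G
X(T) = 6 - 3*T
(X(v(-1, 3))*(-94))*(-84) = ((6 - 3*(6 + 3))*(-94))*(-84) = ((6 - 3*9)*(-94))*(-84) = ((6 - 27)*(-94))*(-84) = -21*(-94)*(-84) = 1974*(-84) = -165816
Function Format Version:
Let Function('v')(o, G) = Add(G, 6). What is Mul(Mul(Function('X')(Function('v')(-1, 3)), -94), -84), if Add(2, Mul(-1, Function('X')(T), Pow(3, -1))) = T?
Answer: -165816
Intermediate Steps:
Function('v')(o, G) = Add(6, G)
Function('X')(T) = Add(6, Mul(-3, T))
Mul(Mul(Function('X')(Function('v')(-1, 3)), -94), -84) = Mul(Mul(Add(6, Mul(-3, Add(6, 3))), -94), -84) = Mul(Mul(Add(6, Mul(-3, 9)), -94), -84) = Mul(Mul(Add(6, -27), -94), -84) = Mul(Mul(-21, -94), -84) = Mul(1974, -84) = -165816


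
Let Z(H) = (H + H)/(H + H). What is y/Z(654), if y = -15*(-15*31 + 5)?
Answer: 6900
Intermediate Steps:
Z(H) = 1 (Z(H) = (2*H)/((2*H)) = (2*H)*(1/(2*H)) = 1)
y = 6900 (y = -15*(-465 + 5) = -15*(-460) = 6900)
y/Z(654) = 6900/1 = 6900*1 = 6900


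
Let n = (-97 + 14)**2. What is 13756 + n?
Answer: 20645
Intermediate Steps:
n = 6889 (n = (-83)**2 = 6889)
13756 + n = 13756 + 6889 = 20645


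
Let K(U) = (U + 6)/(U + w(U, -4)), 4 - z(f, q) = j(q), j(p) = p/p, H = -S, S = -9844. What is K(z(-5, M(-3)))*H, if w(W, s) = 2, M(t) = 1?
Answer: 88596/5 ≈ 17719.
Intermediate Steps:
H = 9844 (H = -1*(-9844) = 9844)
j(p) = 1
z(f, q) = 3 (z(f, q) = 4 - 1*1 = 4 - 1 = 3)
K(U) = (6 + U)/(2 + U) (K(U) = (U + 6)/(U + 2) = (6 + U)/(2 + U))
K(z(-5, M(-3)))*H = ((6 + 3)/(2 + 3))*9844 = (9/5)*9844 = 88596/5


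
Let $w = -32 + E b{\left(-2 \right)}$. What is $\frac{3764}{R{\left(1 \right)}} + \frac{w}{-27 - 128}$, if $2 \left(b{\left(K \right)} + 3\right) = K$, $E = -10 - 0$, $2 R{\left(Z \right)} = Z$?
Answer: $\frac{1166832}{155} \approx 7527.9$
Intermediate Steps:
$R{\left(Z \right)} = \frac{Z}{2}$
$E = -10$ ($E = -10 + 0 = -10$)
$b{\left(K \right)} = -3 + \frac{K}{2}$
$w = 8$ ($w = -32 - 10 \left(-3 + \frac{1}{2} \left(-2\right)\right) = -32 - 10 \left(-3 - 1\right) = -32 - -40 = -32 + 40 = 8$)
$\frac{3764}{R{\left(1 \right)}} + \frac{w}{-27 - 128} = \frac{3764}{\frac{1}{2} \cdot 1} + \frac{8}{-27 - 128} = 3764 \frac{1}{\frac{1}{2}} + \frac{8}{-27 - 128} = 3764 \cdot 2 + \frac{8}{-155} = 7528 + 8 \left(- \frac{1}{155}\right) = 7528 - \frac{8}{155} = \frac{1166832}{155}$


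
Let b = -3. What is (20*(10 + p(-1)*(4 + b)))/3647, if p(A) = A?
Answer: 180/3647 ≈ 0.049356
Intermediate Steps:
(20*(10 + p(-1)*(4 + b)))/3647 = (20*(10 - (4 - 3)))/3647 = (20*(10 - 1*1))*(1/3647) = (20*(10 - 1))*(1/3647) = (20*9)*(1/3647) = 180*(1/3647) = 180/3647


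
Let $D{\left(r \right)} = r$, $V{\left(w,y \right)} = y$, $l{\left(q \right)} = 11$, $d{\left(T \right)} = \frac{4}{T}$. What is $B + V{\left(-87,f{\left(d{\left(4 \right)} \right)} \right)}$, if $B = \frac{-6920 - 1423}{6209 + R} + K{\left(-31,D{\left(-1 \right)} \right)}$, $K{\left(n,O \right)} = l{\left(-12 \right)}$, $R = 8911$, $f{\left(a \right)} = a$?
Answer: $\frac{6411}{560} \approx 11.448$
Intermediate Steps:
$K{\left(n,O \right)} = 11$
$B = \frac{5851}{560}$ ($B = \frac{-6920 - 1423}{6209 + 8911} + 11 = - \frac{8343}{15120} + 11 = \left(-8343\right) \frac{1}{15120} + 11 = - \frac{309}{560} + 11 = \frac{5851}{560} \approx 10.448$)
$B + V{\left(-87,f{\left(d{\left(4 \right)} \right)} \right)} = \frac{5851}{560} + \frac{4}{4} = \frac{5851}{560} + 4 \cdot \frac{1}{4} = \frac{5851}{560} + 1 = \frac{6411}{560}$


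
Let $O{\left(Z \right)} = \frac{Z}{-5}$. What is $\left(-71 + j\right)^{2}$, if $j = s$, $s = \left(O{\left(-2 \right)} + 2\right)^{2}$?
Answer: $\frac{2660161}{625} \approx 4256.3$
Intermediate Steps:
$O{\left(Z \right)} = - \frac{Z}{5}$ ($O{\left(Z \right)} = Z \left(- \frac{1}{5}\right) = - \frac{Z}{5}$)
$s = \frac{144}{25}$ ($s = \left(\left(- \frac{1}{5}\right) \left(-2\right) + 2\right)^{2} = \left(\frac{2}{5} + 2\right)^{2} = \left(\frac{12}{5}\right)^{2} = \frac{144}{25} \approx 5.76$)
$j = \frac{144}{25} \approx 5.76$
$\left(-71 + j\right)^{2} = \left(-71 + \frac{144}{25}\right)^{2} = \left(- \frac{1631}{25}\right)^{2} = \frac{2660161}{625}$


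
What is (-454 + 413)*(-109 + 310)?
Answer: -8241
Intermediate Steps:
(-454 + 413)*(-109 + 310) = -41*201 = -8241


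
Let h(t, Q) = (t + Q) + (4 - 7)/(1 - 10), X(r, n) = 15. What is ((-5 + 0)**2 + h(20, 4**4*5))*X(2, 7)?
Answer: 19880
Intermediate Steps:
h(t, Q) = 1/3 + Q + t (h(t, Q) = (Q + t) - 3/(-9) = (Q + t) - 3*(-1/9) = (Q + t) + 1/3 = 1/3 + Q + t)
((-5 + 0)**2 + h(20, 4**4*5))*X(2, 7) = ((-5 + 0)**2 + (1/3 + 4**4*5 + 20))*15 = ((-5)**2 + (1/3 + 256*5 + 20))*15 = (25 + (1/3 + 1280 + 20))*15 = (25 + 3901/3)*15 = (3976/3)*15 = 19880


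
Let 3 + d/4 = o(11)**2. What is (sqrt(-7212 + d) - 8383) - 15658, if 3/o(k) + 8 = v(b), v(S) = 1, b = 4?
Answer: -24041 + 2*I*sqrt(88485)/7 ≈ -24041.0 + 84.99*I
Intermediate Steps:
o(k) = -3/7 (o(k) = 3/(-8 + 1) = 3/(-7) = 3*(-1/7) = -3/7)
d = -552/49 (d = -12 + 4*(-3/7)**2 = -12 + 4*(9/49) = -12 + 36/49 = -552/49 ≈ -11.265)
(sqrt(-7212 + d) - 8383) - 15658 = (sqrt(-7212 - 552/49) - 8383) - 15658 = (sqrt(-353940/49) - 8383) - 15658 = (2*I*sqrt(88485)/7 - 8383) - 15658 = (-8383 + 2*I*sqrt(88485)/7) - 15658 = -24041 + 2*I*sqrt(88485)/7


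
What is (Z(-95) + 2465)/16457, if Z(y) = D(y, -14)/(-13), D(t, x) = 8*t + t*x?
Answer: 31475/213941 ≈ 0.14712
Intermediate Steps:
Z(y) = 6*y/13 (Z(y) = (y*(8 - 14))/(-13) = (y*(-6))*(-1/13) = -6*y*(-1/13) = 6*y/13)
(Z(-95) + 2465)/16457 = ((6/13)*(-95) + 2465)/16457 = (-570/13 + 2465)*(1/16457) = (31475/13)*(1/16457) = 31475/213941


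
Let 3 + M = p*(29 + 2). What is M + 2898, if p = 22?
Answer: 3577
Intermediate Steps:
M = 679 (M = -3 + 22*(29 + 2) = -3 + 22*31 = -3 + 682 = 679)
M + 2898 = 679 + 2898 = 3577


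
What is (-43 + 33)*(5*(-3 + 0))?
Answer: 150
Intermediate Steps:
(-43 + 33)*(5*(-3 + 0)) = -50*(-3) = -10*(-15) = 150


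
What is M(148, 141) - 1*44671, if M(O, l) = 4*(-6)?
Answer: -44695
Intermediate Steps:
M(O, l) = -24
M(148, 141) - 1*44671 = -24 - 1*44671 = -24 - 44671 = -44695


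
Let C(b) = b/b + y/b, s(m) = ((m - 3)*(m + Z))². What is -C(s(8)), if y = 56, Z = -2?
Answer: -239/225 ≈ -1.0622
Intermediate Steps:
s(m) = (-3 + m)²*(-2 + m)² (s(m) = ((m - 3)*(m - 2))² = ((-3 + m)*(-2 + m))² = (-3 + m)²*(-2 + m)²)
C(b) = 1 + 56/b (C(b) = b/b + 56/b = 1 + 56/b)
-C(s(8)) = -(56 + (-3 + 8)²*(-2 + 8)²)/((-3 + 8)²*(-2 + 8)²) = -(56 + 5²*6²)/(5²*6²) = -(56 + 25*36)/(25*36) = -(56 + 900)/900 = -956/900 = -1*239/225 = -239/225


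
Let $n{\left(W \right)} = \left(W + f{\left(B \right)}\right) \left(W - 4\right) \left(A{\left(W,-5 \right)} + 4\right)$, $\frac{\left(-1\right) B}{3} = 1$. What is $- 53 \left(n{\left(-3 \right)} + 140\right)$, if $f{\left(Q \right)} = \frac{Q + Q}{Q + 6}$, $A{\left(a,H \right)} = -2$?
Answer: $-11130$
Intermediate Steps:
$B = -3$ ($B = \left(-3\right) 1 = -3$)
$f{\left(Q \right)} = \frac{2 Q}{6 + Q}$
$n{\left(W \right)} = 2 \left(-4 + W\right) \left(-2 + W\right)$ ($n{\left(W \right)} = \left(W + 2 \left(-3\right) \frac{1}{6 - 3}\right) \left(W - 4\right) \left(-2 + 4\right) = \left(W + 2 \left(-3\right) \frac{1}{3}\right) \left(-4 + W\right) 2 = \left(W - 2\right) \left(-4 + W\right) 2 = \left(-2 + W\right) \left(-4 + W\right) 2 = \left(-4 + W\right) \left(-2 + W\right) 2 = 2 \left(-4 + W\right) \left(-2 + W\right)$)
$- 53 \left(n{\left(-3 \right)} + 140\right) = - 53 \left(\left(16 - -36 + 2 \left(-3\right)^{2}\right) + 140\right) = - 53 \left(\left(16 + 36 + 2 \cdot 9\right) + 140\right) = - 53 \left(\left(16 + 36 + 18\right) + 140\right) = - 53 \left(70 + 140\right) = \left(-53\right) 210 = -11130$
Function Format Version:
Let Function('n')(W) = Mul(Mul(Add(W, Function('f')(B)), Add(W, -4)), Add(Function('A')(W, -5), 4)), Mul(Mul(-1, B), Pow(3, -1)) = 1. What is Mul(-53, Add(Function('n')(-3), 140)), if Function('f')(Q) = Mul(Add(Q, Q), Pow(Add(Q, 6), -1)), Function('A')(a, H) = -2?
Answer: -11130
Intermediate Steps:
B = -3 (B = Mul(-3, 1) = -3)
Function('f')(Q) = Mul(2, Q, Pow(Add(6, Q), -1)) (Function('f')(Q) = Mul(Mul(2, Q), Pow(Add(6, Q), -1)) = Mul(2, Q, Pow(Add(6, Q), -1)))
Function('n')(W) = Mul(2, Add(-4, W), Add(-2, W)) (Function('n')(W) = Mul(Mul(Add(W, Mul(2, -3, Pow(Add(6, -3), -1))), Add(W, -4)), Add(-2, 4)) = Mul(Mul(Add(W, Mul(2, -3, Pow(3, -1))), Add(-4, W)), 2) = Mul(Mul(Add(W, Mul(2, -3, Rational(1, 3))), Add(-4, W)), 2) = Mul(Mul(Add(W, -2), Add(-4, W)), 2) = Mul(Mul(Add(-2, W), Add(-4, W)), 2) = Mul(Mul(Add(-4, W), Add(-2, W)), 2) = Mul(2, Add(-4, W), Add(-2, W)))
Mul(-53, Add(Function('n')(-3), 140)) = Mul(-53, Add(Add(16, Mul(-12, -3), Mul(2, Pow(-3, 2))), 140)) = Mul(-53, Add(Add(16, 36, Mul(2, 9)), 140)) = Mul(-53, Add(Add(16, 36, 18), 140)) = Mul(-53, Add(70, 140)) = Mul(-53, 210) = -11130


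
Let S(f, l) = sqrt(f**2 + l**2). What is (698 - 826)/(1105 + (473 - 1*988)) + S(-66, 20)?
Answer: -64/295 + 2*sqrt(1189) ≈ 68.747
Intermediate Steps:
(698 - 826)/(1105 + (473 - 1*988)) + S(-66, 20) = (698 - 826)/(1105 + (473 - 1*988)) + sqrt((-66)**2 + 20**2) = -128/(1105 + (473 - 988)) + sqrt(4356 + 400) = -128/(1105 - 515) + sqrt(4756) = -128/590 + 2*sqrt(1189) = -128*1/590 + 2*sqrt(1189) = -64/295 + 2*sqrt(1189)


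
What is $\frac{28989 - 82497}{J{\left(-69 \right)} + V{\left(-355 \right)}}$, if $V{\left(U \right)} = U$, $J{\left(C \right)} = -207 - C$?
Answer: $\frac{53508}{493} \approx 108.54$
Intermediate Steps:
$\frac{28989 - 82497}{J{\left(-69 \right)} + V{\left(-355 \right)}} = \frac{28989 - 82497}{\left(-207 - -69\right) - 355} = - \frac{53508}{\left(-207 + 69\right) - 355} = - \frac{53508}{-138 - 355} = - \frac{53508}{-493} = \left(-53508\right) \left(- \frac{1}{493}\right) = \frac{53508}{493}$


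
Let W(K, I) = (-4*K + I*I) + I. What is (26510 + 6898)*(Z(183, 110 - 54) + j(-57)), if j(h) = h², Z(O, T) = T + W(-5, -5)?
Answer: 111749760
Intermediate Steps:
W(K, I) = I + I² - 4*K (W(K, I) = (-4*K + I²) + I = (I² - 4*K) + I = I + I² - 4*K)
Z(O, T) = 40 + T (Z(O, T) = T + (-5 + (-5)² - 4*(-5)) = T + (-5 + 25 + 20) = T + 40 = 40 + T)
(26510 + 6898)*(Z(183, 110 - 54) + j(-57)) = (26510 + 6898)*((40 + (110 - 54)) + (-57)²) = 33408*((40 + 56) + 3249) = 33408*(96 + 3249) = 33408*3345 = 111749760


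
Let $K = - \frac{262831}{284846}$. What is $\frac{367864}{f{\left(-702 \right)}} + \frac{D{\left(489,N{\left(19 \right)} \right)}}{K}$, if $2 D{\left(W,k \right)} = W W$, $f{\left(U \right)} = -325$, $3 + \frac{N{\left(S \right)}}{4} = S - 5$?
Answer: $- \frac{11164993372459}{85420075} \approx -1.3071 \cdot 10^{5}$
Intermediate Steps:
$N{\left(S \right)} = -32 + 4 S$ ($N{\left(S \right)} = -12 + 4 \left(S - 5\right) = -12 + 4 \left(-5 + S\right) = -12 + \left(-20 + 4 S\right) = -32 + 4 S$)
$K = - \frac{262831}{284846}$ ($K = \left(-262831\right) \frac{1}{284846} = - \frac{262831}{284846} \approx -0.92271$)
$D{\left(W,k \right)} = \frac{W^{2}}{2}$ ($D{\left(W,k \right)} = \frac{W W}{2} = \frac{W^{2}}{2}$)
$\frac{367864}{f{\left(-702 \right)}} + \frac{D{\left(489,N{\left(19 \right)} \right)}}{K} = \frac{367864}{-325} + \frac{\frac{1}{2} \cdot 489^{2}}{- \frac{262831}{284846}} = 367864 \left(- \frac{1}{325}\right) + \frac{1}{2} \cdot 239121 \left(- \frac{284846}{262831}\right) = - \frac{367864}{325} + \frac{239121}{2} \left(- \frac{284846}{262831}\right) = - \frac{367864}{325} - \frac{34056330183}{262831} = - \frac{11164993372459}{85420075}$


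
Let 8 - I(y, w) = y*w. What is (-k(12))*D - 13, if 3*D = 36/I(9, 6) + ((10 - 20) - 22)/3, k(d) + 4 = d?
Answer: 3629/207 ≈ 17.531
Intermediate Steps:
k(d) = -4 + d
I(y, w) = 8 - w*y (I(y, w) = 8 - y*w = 8 - w*y)
D = -790/207 (D = (36/(8 - 1*6*9) + ((10 - 20) - 22)/3)/3 = (36/(8 - 54) + (-10 - 22)*(⅓))/3 = (36/(-46) - 32*⅓)/3 = (36*(-1/46) - 32/3)/3 = (-18/23 - 32/3)/3 = (⅓)*(-790/69) = -790/207 ≈ -3.8164)
(-k(12))*D - 13 = -(-4 + 12)*(-790/207) - 13 = -1*8*(-790/207) - 13 = -8*(-790/207) - 13 = 6320/207 - 13 = 3629/207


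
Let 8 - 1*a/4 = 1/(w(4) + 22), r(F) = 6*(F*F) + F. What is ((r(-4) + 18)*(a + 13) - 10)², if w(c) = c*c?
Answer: 8768449600/361 ≈ 2.4289e+7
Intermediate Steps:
w(c) = c²
r(F) = F + 6*F² (r(F) = 6*F² + F = F + 6*F²)
a = 606/19 (a = 32 - 4/(4² + 22) = 32 - 4/(16 + 22) = 32 - 4/38 = 32 - 4*1/38 = 32 - 2/19 = 606/19 ≈ 31.895)
((r(-4) + 18)*(a + 13) - 10)² = ((-4*(1 + 6*(-4)) + 18)*(606/19 + 13) - 10)² = ((-4*(1 - 24) + 18)*(853/19) - 10)² = ((-4*(-23) + 18)*(853/19) - 10)² = ((92 + 18)*(853/19) - 10)² = (110*(853/19) - 10)² = (93830/19 - 10)² = (93640/19)² = 8768449600/361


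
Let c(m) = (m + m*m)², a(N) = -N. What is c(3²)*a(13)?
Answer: -105300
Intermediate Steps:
c(m) = (m + m²)²
c(3²)*a(13) = ((3²)²*(1 + 3²)²)*(-1*13) = (9²*(1 + 9)²)*(-13) = (81*10²)*(-13) = (81*100)*(-13) = 8100*(-13) = -105300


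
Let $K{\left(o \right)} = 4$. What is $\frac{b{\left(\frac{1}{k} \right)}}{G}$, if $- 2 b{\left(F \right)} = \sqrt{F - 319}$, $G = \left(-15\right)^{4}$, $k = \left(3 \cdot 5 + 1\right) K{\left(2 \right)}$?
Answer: $- \frac{i \sqrt{20415}}{810000} \approx - 0.0001764 i$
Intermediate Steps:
$k = 64$ ($k = \left(3 \cdot 5 + 1\right) 4 = \left(15 + 1\right) 4 = 16 \cdot 4 = 64$)
$G = 50625$
$b{\left(F \right)} = - \frac{\sqrt{-319 + F}}{2}$ ($b{\left(F \right)} = - \frac{\sqrt{F - 319}}{2} = - \frac{\sqrt{-319 + F}}{2}$)
$\frac{b{\left(\frac{1}{k} \right)}}{G} = \frac{\left(- \frac{1}{2}\right) \sqrt{-319 + \frac{1}{64}}}{50625} = - \frac{\sqrt{-319 + \frac{1}{64}}}{2} \cdot \frac{1}{50625} = - \frac{\sqrt{- \frac{20415}{64}}}{2} \cdot \frac{1}{50625} = - \frac{\frac{1}{8} i \sqrt{20415}}{2} \cdot \frac{1}{50625} = - \frac{i \sqrt{20415}}{16} \cdot \frac{1}{50625} = - \frac{i \sqrt{20415}}{810000}$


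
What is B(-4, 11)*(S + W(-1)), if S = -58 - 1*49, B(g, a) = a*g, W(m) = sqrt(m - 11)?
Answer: 4708 - 88*I*sqrt(3) ≈ 4708.0 - 152.42*I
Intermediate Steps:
W(m) = sqrt(-11 + m)
S = -107 (S = -58 - 49 = -107)
B(-4, 11)*(S + W(-1)) = (11*(-4))*(-107 + sqrt(-11 - 1)) = -44*(-107 + sqrt(-12)) = -44*(-107 + 2*I*sqrt(3)) = 4708 - 88*I*sqrt(3)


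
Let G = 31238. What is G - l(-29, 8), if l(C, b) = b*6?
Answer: 31190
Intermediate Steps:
l(C, b) = 6*b
G - l(-29, 8) = 31238 - 6*8 = 31238 - 1*48 = 31238 - 48 = 31190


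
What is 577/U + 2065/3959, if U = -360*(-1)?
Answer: 3027743/1425240 ≈ 2.1244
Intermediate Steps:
U = 360
577/U + 2065/3959 = 577/360 + 2065/3959 = 3027743/1425240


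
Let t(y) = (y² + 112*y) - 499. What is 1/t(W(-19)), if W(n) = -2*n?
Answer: 1/5201 ≈ 0.00019227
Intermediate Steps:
t(y) = -499 + y² + 112*y
1/t(W(-19)) = 1/(-499 + (-2*(-19))² + 112*(-2*(-19))) = 1/(-499 + 38² + 112*38) = 1/(-499 + 1444 + 4256) = 1/5201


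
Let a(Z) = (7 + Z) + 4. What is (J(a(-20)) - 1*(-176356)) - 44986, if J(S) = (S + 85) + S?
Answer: 131437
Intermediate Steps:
a(Z) = 11 + Z
J(S) = 85 + 2*S (J(S) = (85 + S) + S = 85 + 2*S)
(J(a(-20)) - 1*(-176356)) - 44986 = ((85 + 2*(11 - 20)) - 1*(-176356)) - 44986 = ((85 + 2*(-9)) + 176356) - 44986 = ((85 - 18) + 176356) - 44986 = (67 + 176356) - 44986 = 176423 - 44986 = 131437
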